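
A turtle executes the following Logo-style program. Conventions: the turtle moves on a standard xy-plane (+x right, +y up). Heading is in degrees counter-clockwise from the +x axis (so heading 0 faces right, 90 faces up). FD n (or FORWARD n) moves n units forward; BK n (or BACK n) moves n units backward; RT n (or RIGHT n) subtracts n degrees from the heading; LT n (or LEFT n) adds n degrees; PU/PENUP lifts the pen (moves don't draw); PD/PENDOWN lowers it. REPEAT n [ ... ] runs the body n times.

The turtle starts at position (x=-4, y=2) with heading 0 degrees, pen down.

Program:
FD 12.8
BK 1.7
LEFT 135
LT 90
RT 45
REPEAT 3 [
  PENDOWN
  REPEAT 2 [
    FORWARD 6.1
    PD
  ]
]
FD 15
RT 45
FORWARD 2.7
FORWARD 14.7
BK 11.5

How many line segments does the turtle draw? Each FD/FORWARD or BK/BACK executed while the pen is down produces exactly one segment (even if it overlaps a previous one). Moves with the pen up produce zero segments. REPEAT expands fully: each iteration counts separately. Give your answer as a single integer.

Executing turtle program step by step:
Start: pos=(-4,2), heading=0, pen down
FD 12.8: (-4,2) -> (8.8,2) [heading=0, draw]
BK 1.7: (8.8,2) -> (7.1,2) [heading=0, draw]
LT 135: heading 0 -> 135
LT 90: heading 135 -> 225
RT 45: heading 225 -> 180
REPEAT 3 [
  -- iteration 1/3 --
  PD: pen down
  REPEAT 2 [
    -- iteration 1/2 --
    FD 6.1: (7.1,2) -> (1,2) [heading=180, draw]
    PD: pen down
    -- iteration 2/2 --
    FD 6.1: (1,2) -> (-5.1,2) [heading=180, draw]
    PD: pen down
  ]
  -- iteration 2/3 --
  PD: pen down
  REPEAT 2 [
    -- iteration 1/2 --
    FD 6.1: (-5.1,2) -> (-11.2,2) [heading=180, draw]
    PD: pen down
    -- iteration 2/2 --
    FD 6.1: (-11.2,2) -> (-17.3,2) [heading=180, draw]
    PD: pen down
  ]
  -- iteration 3/3 --
  PD: pen down
  REPEAT 2 [
    -- iteration 1/2 --
    FD 6.1: (-17.3,2) -> (-23.4,2) [heading=180, draw]
    PD: pen down
    -- iteration 2/2 --
    FD 6.1: (-23.4,2) -> (-29.5,2) [heading=180, draw]
    PD: pen down
  ]
]
FD 15: (-29.5,2) -> (-44.5,2) [heading=180, draw]
RT 45: heading 180 -> 135
FD 2.7: (-44.5,2) -> (-46.409,3.909) [heading=135, draw]
FD 14.7: (-46.409,3.909) -> (-56.804,14.304) [heading=135, draw]
BK 11.5: (-56.804,14.304) -> (-48.672,6.172) [heading=135, draw]
Final: pos=(-48.672,6.172), heading=135, 12 segment(s) drawn
Segments drawn: 12

Answer: 12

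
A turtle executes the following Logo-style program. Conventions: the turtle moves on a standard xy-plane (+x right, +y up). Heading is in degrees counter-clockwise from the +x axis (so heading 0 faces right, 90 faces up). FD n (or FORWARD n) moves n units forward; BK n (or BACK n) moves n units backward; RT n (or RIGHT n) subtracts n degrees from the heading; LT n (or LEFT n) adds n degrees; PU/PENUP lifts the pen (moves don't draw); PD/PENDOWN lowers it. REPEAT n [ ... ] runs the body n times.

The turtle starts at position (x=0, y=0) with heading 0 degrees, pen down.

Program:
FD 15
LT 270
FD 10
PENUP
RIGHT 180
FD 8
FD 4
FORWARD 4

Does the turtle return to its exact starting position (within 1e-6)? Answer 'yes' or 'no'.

Answer: no

Derivation:
Executing turtle program step by step:
Start: pos=(0,0), heading=0, pen down
FD 15: (0,0) -> (15,0) [heading=0, draw]
LT 270: heading 0 -> 270
FD 10: (15,0) -> (15,-10) [heading=270, draw]
PU: pen up
RT 180: heading 270 -> 90
FD 8: (15,-10) -> (15,-2) [heading=90, move]
FD 4: (15,-2) -> (15,2) [heading=90, move]
FD 4: (15,2) -> (15,6) [heading=90, move]
Final: pos=(15,6), heading=90, 2 segment(s) drawn

Start position: (0, 0)
Final position: (15, 6)
Distance = 16.155; >= 1e-6 -> NOT closed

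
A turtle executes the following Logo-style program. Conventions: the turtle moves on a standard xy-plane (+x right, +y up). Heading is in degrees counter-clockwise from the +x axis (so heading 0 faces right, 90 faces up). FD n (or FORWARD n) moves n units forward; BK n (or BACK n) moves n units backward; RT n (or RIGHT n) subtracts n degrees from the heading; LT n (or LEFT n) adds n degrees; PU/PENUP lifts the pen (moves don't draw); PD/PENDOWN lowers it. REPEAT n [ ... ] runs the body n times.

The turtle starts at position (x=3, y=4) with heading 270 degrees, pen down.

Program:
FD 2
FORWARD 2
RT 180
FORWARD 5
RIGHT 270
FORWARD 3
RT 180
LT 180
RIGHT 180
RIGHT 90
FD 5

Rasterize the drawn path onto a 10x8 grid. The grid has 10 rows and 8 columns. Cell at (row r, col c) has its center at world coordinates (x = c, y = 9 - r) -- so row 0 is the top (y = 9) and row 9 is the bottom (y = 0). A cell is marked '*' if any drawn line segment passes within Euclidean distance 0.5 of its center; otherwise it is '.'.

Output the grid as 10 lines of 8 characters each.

Answer: ........
........
........
........
****....
*..*....
*..*....
*..*....
*..*....
*..*....

Derivation:
Segment 0: (3,4) -> (3,2)
Segment 1: (3,2) -> (3,0)
Segment 2: (3,0) -> (3,5)
Segment 3: (3,5) -> (-0,5)
Segment 4: (-0,5) -> (0,0)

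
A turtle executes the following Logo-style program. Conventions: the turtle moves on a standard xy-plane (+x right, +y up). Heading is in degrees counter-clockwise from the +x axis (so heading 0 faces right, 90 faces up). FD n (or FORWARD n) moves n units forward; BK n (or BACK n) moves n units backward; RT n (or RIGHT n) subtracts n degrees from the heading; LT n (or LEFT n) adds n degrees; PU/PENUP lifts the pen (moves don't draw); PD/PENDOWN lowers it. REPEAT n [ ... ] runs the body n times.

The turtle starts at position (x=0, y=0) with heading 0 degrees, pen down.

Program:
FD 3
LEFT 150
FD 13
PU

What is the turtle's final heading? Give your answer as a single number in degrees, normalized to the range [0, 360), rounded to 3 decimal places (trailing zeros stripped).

Executing turtle program step by step:
Start: pos=(0,0), heading=0, pen down
FD 3: (0,0) -> (3,0) [heading=0, draw]
LT 150: heading 0 -> 150
FD 13: (3,0) -> (-8.258,6.5) [heading=150, draw]
PU: pen up
Final: pos=(-8.258,6.5), heading=150, 2 segment(s) drawn

Answer: 150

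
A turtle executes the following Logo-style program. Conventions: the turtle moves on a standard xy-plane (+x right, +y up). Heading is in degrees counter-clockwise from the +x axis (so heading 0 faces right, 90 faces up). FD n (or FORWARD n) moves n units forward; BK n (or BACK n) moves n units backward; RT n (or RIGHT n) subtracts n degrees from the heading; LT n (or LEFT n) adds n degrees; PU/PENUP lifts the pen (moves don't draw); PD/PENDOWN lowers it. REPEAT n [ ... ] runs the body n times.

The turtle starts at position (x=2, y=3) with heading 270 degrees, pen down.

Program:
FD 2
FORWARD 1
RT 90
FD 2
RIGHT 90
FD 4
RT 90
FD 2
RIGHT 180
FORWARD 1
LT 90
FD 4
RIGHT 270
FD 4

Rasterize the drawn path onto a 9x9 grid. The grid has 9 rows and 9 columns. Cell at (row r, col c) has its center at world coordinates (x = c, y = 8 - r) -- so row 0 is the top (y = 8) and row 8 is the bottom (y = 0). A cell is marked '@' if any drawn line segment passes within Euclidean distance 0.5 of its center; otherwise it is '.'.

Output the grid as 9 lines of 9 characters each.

Segment 0: (2,3) -> (2,1)
Segment 1: (2,1) -> (2,0)
Segment 2: (2,0) -> (-0,0)
Segment 3: (-0,0) -> (-0,4)
Segment 4: (-0,4) -> (2,4)
Segment 5: (2,4) -> (1,4)
Segment 6: (1,4) -> (1,0)
Segment 7: (1,0) -> (5,0)

Answer: .........
.........
.........
.........
@@@......
@@@......
@@@......
@@@......
@@@@@@...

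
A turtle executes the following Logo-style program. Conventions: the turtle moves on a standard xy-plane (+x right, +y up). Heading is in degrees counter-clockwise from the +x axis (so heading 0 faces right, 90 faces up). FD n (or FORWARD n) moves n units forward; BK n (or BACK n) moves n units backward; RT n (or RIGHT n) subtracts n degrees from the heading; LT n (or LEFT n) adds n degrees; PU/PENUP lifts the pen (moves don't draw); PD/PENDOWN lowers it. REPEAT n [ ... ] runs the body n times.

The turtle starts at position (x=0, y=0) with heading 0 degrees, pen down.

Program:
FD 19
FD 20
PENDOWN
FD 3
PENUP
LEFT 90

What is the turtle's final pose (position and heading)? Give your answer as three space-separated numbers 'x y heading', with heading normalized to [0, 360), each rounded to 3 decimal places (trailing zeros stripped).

Executing turtle program step by step:
Start: pos=(0,0), heading=0, pen down
FD 19: (0,0) -> (19,0) [heading=0, draw]
FD 20: (19,0) -> (39,0) [heading=0, draw]
PD: pen down
FD 3: (39,0) -> (42,0) [heading=0, draw]
PU: pen up
LT 90: heading 0 -> 90
Final: pos=(42,0), heading=90, 3 segment(s) drawn

Answer: 42 0 90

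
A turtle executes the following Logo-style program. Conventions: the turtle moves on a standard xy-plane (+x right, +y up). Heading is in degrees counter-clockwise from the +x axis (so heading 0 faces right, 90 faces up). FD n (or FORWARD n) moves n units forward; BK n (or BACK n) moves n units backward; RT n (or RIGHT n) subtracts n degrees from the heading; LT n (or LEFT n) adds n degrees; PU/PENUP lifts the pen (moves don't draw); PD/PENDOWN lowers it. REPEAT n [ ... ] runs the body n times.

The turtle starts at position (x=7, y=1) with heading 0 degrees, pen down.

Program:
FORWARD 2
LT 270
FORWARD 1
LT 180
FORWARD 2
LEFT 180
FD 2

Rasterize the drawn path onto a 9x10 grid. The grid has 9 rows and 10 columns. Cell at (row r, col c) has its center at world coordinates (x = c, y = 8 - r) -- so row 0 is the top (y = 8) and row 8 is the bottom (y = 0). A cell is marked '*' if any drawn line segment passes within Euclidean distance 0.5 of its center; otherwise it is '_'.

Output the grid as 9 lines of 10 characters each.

Segment 0: (7,1) -> (9,1)
Segment 1: (9,1) -> (9,0)
Segment 2: (9,0) -> (9,2)
Segment 3: (9,2) -> (9,0)

Answer: __________
__________
__________
__________
__________
__________
_________*
_______***
_________*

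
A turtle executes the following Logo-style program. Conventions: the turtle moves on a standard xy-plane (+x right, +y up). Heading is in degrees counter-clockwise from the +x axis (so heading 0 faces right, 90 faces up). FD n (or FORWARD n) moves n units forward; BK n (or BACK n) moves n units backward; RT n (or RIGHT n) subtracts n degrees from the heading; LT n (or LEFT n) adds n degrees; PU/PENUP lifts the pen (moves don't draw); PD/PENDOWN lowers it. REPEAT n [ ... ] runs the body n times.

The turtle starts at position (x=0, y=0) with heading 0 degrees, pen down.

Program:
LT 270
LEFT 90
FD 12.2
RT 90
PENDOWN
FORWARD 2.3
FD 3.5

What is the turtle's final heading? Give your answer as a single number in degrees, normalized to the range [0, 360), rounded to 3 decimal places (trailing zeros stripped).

Executing turtle program step by step:
Start: pos=(0,0), heading=0, pen down
LT 270: heading 0 -> 270
LT 90: heading 270 -> 0
FD 12.2: (0,0) -> (12.2,0) [heading=0, draw]
RT 90: heading 0 -> 270
PD: pen down
FD 2.3: (12.2,0) -> (12.2,-2.3) [heading=270, draw]
FD 3.5: (12.2,-2.3) -> (12.2,-5.8) [heading=270, draw]
Final: pos=(12.2,-5.8), heading=270, 3 segment(s) drawn

Answer: 270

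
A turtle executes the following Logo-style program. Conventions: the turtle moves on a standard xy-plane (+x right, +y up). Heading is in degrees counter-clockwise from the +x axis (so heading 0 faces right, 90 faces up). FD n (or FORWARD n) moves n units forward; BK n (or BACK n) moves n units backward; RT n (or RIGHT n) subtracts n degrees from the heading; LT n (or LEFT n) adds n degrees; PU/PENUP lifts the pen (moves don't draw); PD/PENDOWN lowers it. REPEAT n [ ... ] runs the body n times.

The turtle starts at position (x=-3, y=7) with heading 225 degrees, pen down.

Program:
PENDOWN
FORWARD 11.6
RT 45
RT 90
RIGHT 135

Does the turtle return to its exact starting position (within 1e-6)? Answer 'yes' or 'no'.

Answer: no

Derivation:
Executing turtle program step by step:
Start: pos=(-3,7), heading=225, pen down
PD: pen down
FD 11.6: (-3,7) -> (-11.202,-1.202) [heading=225, draw]
RT 45: heading 225 -> 180
RT 90: heading 180 -> 90
RT 135: heading 90 -> 315
Final: pos=(-11.202,-1.202), heading=315, 1 segment(s) drawn

Start position: (-3, 7)
Final position: (-11.202, -1.202)
Distance = 11.6; >= 1e-6 -> NOT closed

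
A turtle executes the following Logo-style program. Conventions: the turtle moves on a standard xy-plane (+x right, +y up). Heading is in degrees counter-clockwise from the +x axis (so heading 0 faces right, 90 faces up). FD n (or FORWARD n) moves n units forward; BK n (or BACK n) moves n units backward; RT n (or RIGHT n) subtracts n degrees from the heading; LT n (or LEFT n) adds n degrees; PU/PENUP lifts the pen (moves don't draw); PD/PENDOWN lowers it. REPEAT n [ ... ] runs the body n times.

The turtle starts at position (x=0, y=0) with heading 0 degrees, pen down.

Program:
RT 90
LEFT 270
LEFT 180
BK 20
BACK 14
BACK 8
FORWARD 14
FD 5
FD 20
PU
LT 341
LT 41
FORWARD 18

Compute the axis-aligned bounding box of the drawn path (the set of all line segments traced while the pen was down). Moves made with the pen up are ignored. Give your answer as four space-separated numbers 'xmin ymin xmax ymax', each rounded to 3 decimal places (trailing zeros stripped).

Executing turtle program step by step:
Start: pos=(0,0), heading=0, pen down
RT 90: heading 0 -> 270
LT 270: heading 270 -> 180
LT 180: heading 180 -> 0
BK 20: (0,0) -> (-20,0) [heading=0, draw]
BK 14: (-20,0) -> (-34,0) [heading=0, draw]
BK 8: (-34,0) -> (-42,0) [heading=0, draw]
FD 14: (-42,0) -> (-28,0) [heading=0, draw]
FD 5: (-28,0) -> (-23,0) [heading=0, draw]
FD 20: (-23,0) -> (-3,0) [heading=0, draw]
PU: pen up
LT 341: heading 0 -> 341
LT 41: heading 341 -> 22
FD 18: (-3,0) -> (13.689,6.743) [heading=22, move]
Final: pos=(13.689,6.743), heading=22, 6 segment(s) drawn

Segment endpoints: x in {-42, -34, -28, -23, -20, -3, 0}, y in {0, 0, 0, 0, 0, 0, 0}
xmin=-42, ymin=0, xmax=0, ymax=0

Answer: -42 0 0 0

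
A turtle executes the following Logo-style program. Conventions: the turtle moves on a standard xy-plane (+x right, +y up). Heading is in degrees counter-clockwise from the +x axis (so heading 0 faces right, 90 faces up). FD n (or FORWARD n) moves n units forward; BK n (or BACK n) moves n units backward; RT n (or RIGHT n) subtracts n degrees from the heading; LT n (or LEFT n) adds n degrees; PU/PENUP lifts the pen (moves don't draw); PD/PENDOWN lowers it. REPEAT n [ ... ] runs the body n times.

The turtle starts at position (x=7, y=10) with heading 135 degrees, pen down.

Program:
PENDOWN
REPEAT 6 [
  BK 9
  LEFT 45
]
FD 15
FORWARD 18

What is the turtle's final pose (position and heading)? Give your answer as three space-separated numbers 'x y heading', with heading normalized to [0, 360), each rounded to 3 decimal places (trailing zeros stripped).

Executing turtle program step by step:
Start: pos=(7,10), heading=135, pen down
PD: pen down
REPEAT 6 [
  -- iteration 1/6 --
  BK 9: (7,10) -> (13.364,3.636) [heading=135, draw]
  LT 45: heading 135 -> 180
  -- iteration 2/6 --
  BK 9: (13.364,3.636) -> (22.364,3.636) [heading=180, draw]
  LT 45: heading 180 -> 225
  -- iteration 3/6 --
  BK 9: (22.364,3.636) -> (28.728,10) [heading=225, draw]
  LT 45: heading 225 -> 270
  -- iteration 4/6 --
  BK 9: (28.728,10) -> (28.728,19) [heading=270, draw]
  LT 45: heading 270 -> 315
  -- iteration 5/6 --
  BK 9: (28.728,19) -> (22.364,25.364) [heading=315, draw]
  LT 45: heading 315 -> 0
  -- iteration 6/6 --
  BK 9: (22.364,25.364) -> (13.364,25.364) [heading=0, draw]
  LT 45: heading 0 -> 45
]
FD 15: (13.364,25.364) -> (23.971,35.971) [heading=45, draw]
FD 18: (23.971,35.971) -> (36.698,48.698) [heading=45, draw]
Final: pos=(36.698,48.698), heading=45, 8 segment(s) drawn

Answer: 36.698 48.698 45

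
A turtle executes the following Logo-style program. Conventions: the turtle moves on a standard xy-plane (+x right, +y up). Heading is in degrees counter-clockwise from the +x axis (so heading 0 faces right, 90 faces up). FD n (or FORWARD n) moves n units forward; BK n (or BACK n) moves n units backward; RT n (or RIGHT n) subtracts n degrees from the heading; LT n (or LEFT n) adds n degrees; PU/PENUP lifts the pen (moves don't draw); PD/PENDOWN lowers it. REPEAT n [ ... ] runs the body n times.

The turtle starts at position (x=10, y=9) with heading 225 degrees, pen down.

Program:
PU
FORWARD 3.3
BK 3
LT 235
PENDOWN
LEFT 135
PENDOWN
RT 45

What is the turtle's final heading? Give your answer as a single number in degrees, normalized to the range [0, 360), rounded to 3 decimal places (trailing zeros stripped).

Executing turtle program step by step:
Start: pos=(10,9), heading=225, pen down
PU: pen up
FD 3.3: (10,9) -> (7.667,6.667) [heading=225, move]
BK 3: (7.667,6.667) -> (9.788,8.788) [heading=225, move]
LT 235: heading 225 -> 100
PD: pen down
LT 135: heading 100 -> 235
PD: pen down
RT 45: heading 235 -> 190
Final: pos=(9.788,8.788), heading=190, 0 segment(s) drawn

Answer: 190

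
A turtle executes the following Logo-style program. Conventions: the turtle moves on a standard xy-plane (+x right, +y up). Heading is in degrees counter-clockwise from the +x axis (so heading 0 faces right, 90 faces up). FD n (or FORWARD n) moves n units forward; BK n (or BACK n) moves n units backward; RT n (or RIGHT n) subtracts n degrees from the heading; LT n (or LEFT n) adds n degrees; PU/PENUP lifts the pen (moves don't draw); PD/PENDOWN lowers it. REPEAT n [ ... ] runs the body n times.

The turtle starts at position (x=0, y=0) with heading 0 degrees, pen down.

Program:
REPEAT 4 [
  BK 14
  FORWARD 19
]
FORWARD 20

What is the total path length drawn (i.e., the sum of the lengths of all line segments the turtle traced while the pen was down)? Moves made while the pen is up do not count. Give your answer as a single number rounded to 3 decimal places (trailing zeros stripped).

Executing turtle program step by step:
Start: pos=(0,0), heading=0, pen down
REPEAT 4 [
  -- iteration 1/4 --
  BK 14: (0,0) -> (-14,0) [heading=0, draw]
  FD 19: (-14,0) -> (5,0) [heading=0, draw]
  -- iteration 2/4 --
  BK 14: (5,0) -> (-9,0) [heading=0, draw]
  FD 19: (-9,0) -> (10,0) [heading=0, draw]
  -- iteration 3/4 --
  BK 14: (10,0) -> (-4,0) [heading=0, draw]
  FD 19: (-4,0) -> (15,0) [heading=0, draw]
  -- iteration 4/4 --
  BK 14: (15,0) -> (1,0) [heading=0, draw]
  FD 19: (1,0) -> (20,0) [heading=0, draw]
]
FD 20: (20,0) -> (40,0) [heading=0, draw]
Final: pos=(40,0), heading=0, 9 segment(s) drawn

Segment lengths:
  seg 1: (0,0) -> (-14,0), length = 14
  seg 2: (-14,0) -> (5,0), length = 19
  seg 3: (5,0) -> (-9,0), length = 14
  seg 4: (-9,0) -> (10,0), length = 19
  seg 5: (10,0) -> (-4,0), length = 14
  seg 6: (-4,0) -> (15,0), length = 19
  seg 7: (15,0) -> (1,0), length = 14
  seg 8: (1,0) -> (20,0), length = 19
  seg 9: (20,0) -> (40,0), length = 20
Total = 152

Answer: 152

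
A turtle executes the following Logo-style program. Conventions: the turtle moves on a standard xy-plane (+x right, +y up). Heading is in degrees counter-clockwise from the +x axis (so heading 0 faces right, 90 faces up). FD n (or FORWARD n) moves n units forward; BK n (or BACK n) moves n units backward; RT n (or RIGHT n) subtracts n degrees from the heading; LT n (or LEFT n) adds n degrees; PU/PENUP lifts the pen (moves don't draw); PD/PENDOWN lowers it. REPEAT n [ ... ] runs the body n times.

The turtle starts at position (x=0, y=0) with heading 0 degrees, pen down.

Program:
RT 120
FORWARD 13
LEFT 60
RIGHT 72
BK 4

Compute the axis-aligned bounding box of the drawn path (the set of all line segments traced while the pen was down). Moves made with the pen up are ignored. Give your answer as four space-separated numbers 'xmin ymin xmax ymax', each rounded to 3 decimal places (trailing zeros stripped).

Executing turtle program step by step:
Start: pos=(0,0), heading=0, pen down
RT 120: heading 0 -> 240
FD 13: (0,0) -> (-6.5,-11.258) [heading=240, draw]
LT 60: heading 240 -> 300
RT 72: heading 300 -> 228
BK 4: (-6.5,-11.258) -> (-3.823,-8.286) [heading=228, draw]
Final: pos=(-3.823,-8.286), heading=228, 2 segment(s) drawn

Segment endpoints: x in {-6.5, -3.823, 0}, y in {-11.258, -8.286, 0}
xmin=-6.5, ymin=-11.258, xmax=0, ymax=0

Answer: -6.5 -11.258 0 0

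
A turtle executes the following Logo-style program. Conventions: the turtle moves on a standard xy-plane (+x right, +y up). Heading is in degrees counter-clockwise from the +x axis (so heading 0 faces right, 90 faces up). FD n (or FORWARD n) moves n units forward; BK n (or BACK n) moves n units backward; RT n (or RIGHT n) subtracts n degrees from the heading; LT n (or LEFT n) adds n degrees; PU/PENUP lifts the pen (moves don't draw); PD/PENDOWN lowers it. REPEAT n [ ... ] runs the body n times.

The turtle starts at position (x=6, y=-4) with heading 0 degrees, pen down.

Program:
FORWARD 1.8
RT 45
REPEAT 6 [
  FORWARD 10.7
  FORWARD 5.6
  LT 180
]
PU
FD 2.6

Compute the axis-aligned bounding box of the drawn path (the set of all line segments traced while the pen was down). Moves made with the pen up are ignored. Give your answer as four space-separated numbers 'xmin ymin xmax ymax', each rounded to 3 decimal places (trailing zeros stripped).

Executing turtle program step by step:
Start: pos=(6,-4), heading=0, pen down
FD 1.8: (6,-4) -> (7.8,-4) [heading=0, draw]
RT 45: heading 0 -> 315
REPEAT 6 [
  -- iteration 1/6 --
  FD 10.7: (7.8,-4) -> (15.366,-11.566) [heading=315, draw]
  FD 5.6: (15.366,-11.566) -> (19.326,-15.526) [heading=315, draw]
  LT 180: heading 315 -> 135
  -- iteration 2/6 --
  FD 10.7: (19.326,-15.526) -> (11.76,-7.96) [heading=135, draw]
  FD 5.6: (11.76,-7.96) -> (7.8,-4) [heading=135, draw]
  LT 180: heading 135 -> 315
  -- iteration 3/6 --
  FD 10.7: (7.8,-4) -> (15.366,-11.566) [heading=315, draw]
  FD 5.6: (15.366,-11.566) -> (19.326,-15.526) [heading=315, draw]
  LT 180: heading 315 -> 135
  -- iteration 4/6 --
  FD 10.7: (19.326,-15.526) -> (11.76,-7.96) [heading=135, draw]
  FD 5.6: (11.76,-7.96) -> (7.8,-4) [heading=135, draw]
  LT 180: heading 135 -> 315
  -- iteration 5/6 --
  FD 10.7: (7.8,-4) -> (15.366,-11.566) [heading=315, draw]
  FD 5.6: (15.366,-11.566) -> (19.326,-15.526) [heading=315, draw]
  LT 180: heading 315 -> 135
  -- iteration 6/6 --
  FD 10.7: (19.326,-15.526) -> (11.76,-7.96) [heading=135, draw]
  FD 5.6: (11.76,-7.96) -> (7.8,-4) [heading=135, draw]
  LT 180: heading 135 -> 315
]
PU: pen up
FD 2.6: (7.8,-4) -> (9.638,-5.838) [heading=315, move]
Final: pos=(9.638,-5.838), heading=315, 13 segment(s) drawn

Segment endpoints: x in {6, 7.8, 7.8, 7.8, 7.8, 11.76, 11.76, 11.76, 15.366, 15.366, 15.366, 19.326, 19.326, 19.326}, y in {-15.526, -15.526, -15.526, -11.566, -11.566, -7.96, -7.96, -7.96, -4, -4, -4, -4}
xmin=6, ymin=-15.526, xmax=19.326, ymax=-4

Answer: 6 -15.526 19.326 -4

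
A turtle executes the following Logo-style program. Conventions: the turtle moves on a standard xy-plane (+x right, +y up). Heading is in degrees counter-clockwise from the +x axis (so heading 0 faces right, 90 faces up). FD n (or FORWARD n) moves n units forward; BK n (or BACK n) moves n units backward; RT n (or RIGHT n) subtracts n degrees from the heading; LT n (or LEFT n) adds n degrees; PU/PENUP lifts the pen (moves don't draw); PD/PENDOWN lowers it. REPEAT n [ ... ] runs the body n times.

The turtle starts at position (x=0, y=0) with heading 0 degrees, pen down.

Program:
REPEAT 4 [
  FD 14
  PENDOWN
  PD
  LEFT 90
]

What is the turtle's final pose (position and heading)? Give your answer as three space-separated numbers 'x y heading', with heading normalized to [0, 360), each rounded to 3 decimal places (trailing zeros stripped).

Answer: 0 0 0

Derivation:
Executing turtle program step by step:
Start: pos=(0,0), heading=0, pen down
REPEAT 4 [
  -- iteration 1/4 --
  FD 14: (0,0) -> (14,0) [heading=0, draw]
  PD: pen down
  PD: pen down
  LT 90: heading 0 -> 90
  -- iteration 2/4 --
  FD 14: (14,0) -> (14,14) [heading=90, draw]
  PD: pen down
  PD: pen down
  LT 90: heading 90 -> 180
  -- iteration 3/4 --
  FD 14: (14,14) -> (0,14) [heading=180, draw]
  PD: pen down
  PD: pen down
  LT 90: heading 180 -> 270
  -- iteration 4/4 --
  FD 14: (0,14) -> (0,0) [heading=270, draw]
  PD: pen down
  PD: pen down
  LT 90: heading 270 -> 0
]
Final: pos=(0,0), heading=0, 4 segment(s) drawn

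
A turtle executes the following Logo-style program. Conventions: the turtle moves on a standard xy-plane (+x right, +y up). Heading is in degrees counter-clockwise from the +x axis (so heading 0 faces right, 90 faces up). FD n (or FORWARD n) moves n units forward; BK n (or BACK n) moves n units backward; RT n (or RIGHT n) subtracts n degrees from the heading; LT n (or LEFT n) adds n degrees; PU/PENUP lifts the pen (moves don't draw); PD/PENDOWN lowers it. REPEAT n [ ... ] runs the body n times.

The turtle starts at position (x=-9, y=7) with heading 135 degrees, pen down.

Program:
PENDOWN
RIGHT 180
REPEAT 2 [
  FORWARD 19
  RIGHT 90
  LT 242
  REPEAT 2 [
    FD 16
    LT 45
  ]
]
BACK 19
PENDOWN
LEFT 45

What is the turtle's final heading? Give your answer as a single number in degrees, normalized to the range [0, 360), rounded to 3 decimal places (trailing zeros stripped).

Answer: 124

Derivation:
Executing turtle program step by step:
Start: pos=(-9,7), heading=135, pen down
PD: pen down
RT 180: heading 135 -> 315
REPEAT 2 [
  -- iteration 1/2 --
  FD 19: (-9,7) -> (4.435,-6.435) [heading=315, draw]
  RT 90: heading 315 -> 225
  LT 242: heading 225 -> 107
  REPEAT 2 [
    -- iteration 1/2 --
    FD 16: (4.435,-6.435) -> (-0.243,8.866) [heading=107, draw]
    LT 45: heading 107 -> 152
    -- iteration 2/2 --
    FD 16: (-0.243,8.866) -> (-14.37,16.377) [heading=152, draw]
    LT 45: heading 152 -> 197
  ]
  -- iteration 2/2 --
  FD 19: (-14.37,16.377) -> (-32.54,10.822) [heading=197, draw]
  RT 90: heading 197 -> 107
  LT 242: heading 107 -> 349
  REPEAT 2 [
    -- iteration 1/2 --
    FD 16: (-32.54,10.822) -> (-16.834,7.769) [heading=349, draw]
    LT 45: heading 349 -> 34
    -- iteration 2/2 --
    FD 16: (-16.834,7.769) -> (-3.569,16.716) [heading=34, draw]
    LT 45: heading 34 -> 79
  ]
]
BK 19: (-3.569,16.716) -> (-7.195,-1.934) [heading=79, draw]
PD: pen down
LT 45: heading 79 -> 124
Final: pos=(-7.195,-1.934), heading=124, 7 segment(s) drawn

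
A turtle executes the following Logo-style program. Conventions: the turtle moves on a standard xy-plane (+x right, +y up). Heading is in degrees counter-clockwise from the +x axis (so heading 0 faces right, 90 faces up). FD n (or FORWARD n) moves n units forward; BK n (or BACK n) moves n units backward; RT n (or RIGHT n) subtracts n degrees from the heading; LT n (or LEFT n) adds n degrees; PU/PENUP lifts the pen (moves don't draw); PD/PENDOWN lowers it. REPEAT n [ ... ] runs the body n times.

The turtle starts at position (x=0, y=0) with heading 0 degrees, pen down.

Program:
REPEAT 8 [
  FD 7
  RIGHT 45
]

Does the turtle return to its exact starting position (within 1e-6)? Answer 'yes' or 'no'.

Answer: yes

Derivation:
Executing turtle program step by step:
Start: pos=(0,0), heading=0, pen down
REPEAT 8 [
  -- iteration 1/8 --
  FD 7: (0,0) -> (7,0) [heading=0, draw]
  RT 45: heading 0 -> 315
  -- iteration 2/8 --
  FD 7: (7,0) -> (11.95,-4.95) [heading=315, draw]
  RT 45: heading 315 -> 270
  -- iteration 3/8 --
  FD 7: (11.95,-4.95) -> (11.95,-11.95) [heading=270, draw]
  RT 45: heading 270 -> 225
  -- iteration 4/8 --
  FD 7: (11.95,-11.95) -> (7,-16.899) [heading=225, draw]
  RT 45: heading 225 -> 180
  -- iteration 5/8 --
  FD 7: (7,-16.899) -> (0,-16.899) [heading=180, draw]
  RT 45: heading 180 -> 135
  -- iteration 6/8 --
  FD 7: (0,-16.899) -> (-4.95,-11.95) [heading=135, draw]
  RT 45: heading 135 -> 90
  -- iteration 7/8 --
  FD 7: (-4.95,-11.95) -> (-4.95,-4.95) [heading=90, draw]
  RT 45: heading 90 -> 45
  -- iteration 8/8 --
  FD 7: (-4.95,-4.95) -> (0,0) [heading=45, draw]
  RT 45: heading 45 -> 0
]
Final: pos=(0,0), heading=0, 8 segment(s) drawn

Start position: (0, 0)
Final position: (0, 0)
Distance = 0; < 1e-6 -> CLOSED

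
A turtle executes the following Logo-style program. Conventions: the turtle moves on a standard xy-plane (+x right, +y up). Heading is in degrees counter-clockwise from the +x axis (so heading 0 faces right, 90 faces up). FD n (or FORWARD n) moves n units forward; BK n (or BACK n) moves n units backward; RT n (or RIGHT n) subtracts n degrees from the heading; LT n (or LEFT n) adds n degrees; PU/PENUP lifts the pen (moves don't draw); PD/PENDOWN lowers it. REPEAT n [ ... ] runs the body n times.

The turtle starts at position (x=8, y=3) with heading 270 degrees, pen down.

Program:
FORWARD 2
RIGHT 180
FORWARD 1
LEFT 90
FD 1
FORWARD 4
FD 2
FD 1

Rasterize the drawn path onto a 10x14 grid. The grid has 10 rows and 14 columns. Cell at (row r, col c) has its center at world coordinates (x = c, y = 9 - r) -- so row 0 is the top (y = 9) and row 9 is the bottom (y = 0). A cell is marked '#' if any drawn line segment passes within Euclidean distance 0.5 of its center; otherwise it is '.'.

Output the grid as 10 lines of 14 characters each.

Segment 0: (8,3) -> (8,1)
Segment 1: (8,1) -> (8,2)
Segment 2: (8,2) -> (7,2)
Segment 3: (7,2) -> (3,2)
Segment 4: (3,2) -> (1,2)
Segment 5: (1,2) -> (0,2)

Answer: ..............
..............
..............
..............
..............
..............
........#.....
#########.....
........#.....
..............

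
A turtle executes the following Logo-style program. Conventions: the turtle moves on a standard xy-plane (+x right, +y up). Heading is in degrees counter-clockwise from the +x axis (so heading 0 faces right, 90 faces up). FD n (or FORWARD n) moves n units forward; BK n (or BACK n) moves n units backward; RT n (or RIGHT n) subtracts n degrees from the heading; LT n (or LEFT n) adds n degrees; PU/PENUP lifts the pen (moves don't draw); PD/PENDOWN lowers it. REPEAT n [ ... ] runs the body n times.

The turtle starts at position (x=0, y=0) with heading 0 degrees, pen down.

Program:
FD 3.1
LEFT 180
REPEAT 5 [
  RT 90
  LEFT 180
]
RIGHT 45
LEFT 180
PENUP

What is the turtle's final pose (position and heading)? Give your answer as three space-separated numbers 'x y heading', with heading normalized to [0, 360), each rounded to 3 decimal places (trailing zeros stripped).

Executing turtle program step by step:
Start: pos=(0,0), heading=0, pen down
FD 3.1: (0,0) -> (3.1,0) [heading=0, draw]
LT 180: heading 0 -> 180
REPEAT 5 [
  -- iteration 1/5 --
  RT 90: heading 180 -> 90
  LT 180: heading 90 -> 270
  -- iteration 2/5 --
  RT 90: heading 270 -> 180
  LT 180: heading 180 -> 0
  -- iteration 3/5 --
  RT 90: heading 0 -> 270
  LT 180: heading 270 -> 90
  -- iteration 4/5 --
  RT 90: heading 90 -> 0
  LT 180: heading 0 -> 180
  -- iteration 5/5 --
  RT 90: heading 180 -> 90
  LT 180: heading 90 -> 270
]
RT 45: heading 270 -> 225
LT 180: heading 225 -> 45
PU: pen up
Final: pos=(3.1,0), heading=45, 1 segment(s) drawn

Answer: 3.1 0 45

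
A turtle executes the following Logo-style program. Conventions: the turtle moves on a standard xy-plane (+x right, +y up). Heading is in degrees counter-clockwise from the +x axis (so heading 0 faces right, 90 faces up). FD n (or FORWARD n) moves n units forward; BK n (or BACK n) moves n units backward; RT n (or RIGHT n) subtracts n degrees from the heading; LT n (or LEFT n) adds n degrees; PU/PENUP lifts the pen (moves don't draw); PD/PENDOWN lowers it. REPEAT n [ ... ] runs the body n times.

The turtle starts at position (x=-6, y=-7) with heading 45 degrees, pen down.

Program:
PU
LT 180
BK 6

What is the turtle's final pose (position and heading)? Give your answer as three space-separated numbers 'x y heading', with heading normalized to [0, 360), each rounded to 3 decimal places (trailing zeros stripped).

Executing turtle program step by step:
Start: pos=(-6,-7), heading=45, pen down
PU: pen up
LT 180: heading 45 -> 225
BK 6: (-6,-7) -> (-1.757,-2.757) [heading=225, move]
Final: pos=(-1.757,-2.757), heading=225, 0 segment(s) drawn

Answer: -1.757 -2.757 225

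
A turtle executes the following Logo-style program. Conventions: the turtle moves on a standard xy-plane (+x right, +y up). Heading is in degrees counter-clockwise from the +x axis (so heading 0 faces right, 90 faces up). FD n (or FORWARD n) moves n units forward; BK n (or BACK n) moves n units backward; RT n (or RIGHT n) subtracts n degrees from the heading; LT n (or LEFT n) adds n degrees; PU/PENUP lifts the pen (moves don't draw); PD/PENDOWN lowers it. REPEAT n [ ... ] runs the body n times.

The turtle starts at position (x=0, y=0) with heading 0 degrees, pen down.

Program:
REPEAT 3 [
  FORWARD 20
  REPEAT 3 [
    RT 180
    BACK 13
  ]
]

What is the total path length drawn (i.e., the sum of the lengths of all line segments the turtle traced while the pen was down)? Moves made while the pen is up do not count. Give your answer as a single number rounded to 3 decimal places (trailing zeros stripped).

Executing turtle program step by step:
Start: pos=(0,0), heading=0, pen down
REPEAT 3 [
  -- iteration 1/3 --
  FD 20: (0,0) -> (20,0) [heading=0, draw]
  REPEAT 3 [
    -- iteration 1/3 --
    RT 180: heading 0 -> 180
    BK 13: (20,0) -> (33,0) [heading=180, draw]
    -- iteration 2/3 --
    RT 180: heading 180 -> 0
    BK 13: (33,0) -> (20,0) [heading=0, draw]
    -- iteration 3/3 --
    RT 180: heading 0 -> 180
    BK 13: (20,0) -> (33,0) [heading=180, draw]
  ]
  -- iteration 2/3 --
  FD 20: (33,0) -> (13,0) [heading=180, draw]
  REPEAT 3 [
    -- iteration 1/3 --
    RT 180: heading 180 -> 0
    BK 13: (13,0) -> (0,0) [heading=0, draw]
    -- iteration 2/3 --
    RT 180: heading 0 -> 180
    BK 13: (0,0) -> (13,0) [heading=180, draw]
    -- iteration 3/3 --
    RT 180: heading 180 -> 0
    BK 13: (13,0) -> (0,0) [heading=0, draw]
  ]
  -- iteration 3/3 --
  FD 20: (0,0) -> (20,0) [heading=0, draw]
  REPEAT 3 [
    -- iteration 1/3 --
    RT 180: heading 0 -> 180
    BK 13: (20,0) -> (33,0) [heading=180, draw]
    -- iteration 2/3 --
    RT 180: heading 180 -> 0
    BK 13: (33,0) -> (20,0) [heading=0, draw]
    -- iteration 3/3 --
    RT 180: heading 0 -> 180
    BK 13: (20,0) -> (33,0) [heading=180, draw]
  ]
]
Final: pos=(33,0), heading=180, 12 segment(s) drawn

Segment lengths:
  seg 1: (0,0) -> (20,0), length = 20
  seg 2: (20,0) -> (33,0), length = 13
  seg 3: (33,0) -> (20,0), length = 13
  seg 4: (20,0) -> (33,0), length = 13
  seg 5: (33,0) -> (13,0), length = 20
  seg 6: (13,0) -> (0,0), length = 13
  seg 7: (0,0) -> (13,0), length = 13
  seg 8: (13,0) -> (0,0), length = 13
  seg 9: (0,0) -> (20,0), length = 20
  seg 10: (20,0) -> (33,0), length = 13
  seg 11: (33,0) -> (20,0), length = 13
  seg 12: (20,0) -> (33,0), length = 13
Total = 177

Answer: 177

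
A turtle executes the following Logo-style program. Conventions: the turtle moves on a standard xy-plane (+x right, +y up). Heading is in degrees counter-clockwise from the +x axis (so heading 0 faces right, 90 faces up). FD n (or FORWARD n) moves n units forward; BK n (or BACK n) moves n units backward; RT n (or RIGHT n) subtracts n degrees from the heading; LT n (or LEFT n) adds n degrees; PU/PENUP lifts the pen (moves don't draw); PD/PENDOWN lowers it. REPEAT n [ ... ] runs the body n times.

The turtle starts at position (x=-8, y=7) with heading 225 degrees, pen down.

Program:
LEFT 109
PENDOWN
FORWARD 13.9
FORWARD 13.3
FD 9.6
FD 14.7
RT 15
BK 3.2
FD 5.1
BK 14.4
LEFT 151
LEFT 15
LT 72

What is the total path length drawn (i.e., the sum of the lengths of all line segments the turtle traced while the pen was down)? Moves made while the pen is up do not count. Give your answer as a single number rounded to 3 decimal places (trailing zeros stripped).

Answer: 74.2

Derivation:
Executing turtle program step by step:
Start: pos=(-8,7), heading=225, pen down
LT 109: heading 225 -> 334
PD: pen down
FD 13.9: (-8,7) -> (4.493,0.907) [heading=334, draw]
FD 13.3: (4.493,0.907) -> (16.447,-4.924) [heading=334, draw]
FD 9.6: (16.447,-4.924) -> (25.076,-9.132) [heading=334, draw]
FD 14.7: (25.076,-9.132) -> (38.288,-15.576) [heading=334, draw]
RT 15: heading 334 -> 319
BK 3.2: (38.288,-15.576) -> (35.873,-13.477) [heading=319, draw]
FD 5.1: (35.873,-13.477) -> (39.722,-16.823) [heading=319, draw]
BK 14.4: (39.722,-16.823) -> (28.854,-7.375) [heading=319, draw]
LT 151: heading 319 -> 110
LT 15: heading 110 -> 125
LT 72: heading 125 -> 197
Final: pos=(28.854,-7.375), heading=197, 7 segment(s) drawn

Segment lengths:
  seg 1: (-8,7) -> (4.493,0.907), length = 13.9
  seg 2: (4.493,0.907) -> (16.447,-4.924), length = 13.3
  seg 3: (16.447,-4.924) -> (25.076,-9.132), length = 9.6
  seg 4: (25.076,-9.132) -> (38.288,-15.576), length = 14.7
  seg 5: (38.288,-15.576) -> (35.873,-13.477), length = 3.2
  seg 6: (35.873,-13.477) -> (39.722,-16.823), length = 5.1
  seg 7: (39.722,-16.823) -> (28.854,-7.375), length = 14.4
Total = 74.2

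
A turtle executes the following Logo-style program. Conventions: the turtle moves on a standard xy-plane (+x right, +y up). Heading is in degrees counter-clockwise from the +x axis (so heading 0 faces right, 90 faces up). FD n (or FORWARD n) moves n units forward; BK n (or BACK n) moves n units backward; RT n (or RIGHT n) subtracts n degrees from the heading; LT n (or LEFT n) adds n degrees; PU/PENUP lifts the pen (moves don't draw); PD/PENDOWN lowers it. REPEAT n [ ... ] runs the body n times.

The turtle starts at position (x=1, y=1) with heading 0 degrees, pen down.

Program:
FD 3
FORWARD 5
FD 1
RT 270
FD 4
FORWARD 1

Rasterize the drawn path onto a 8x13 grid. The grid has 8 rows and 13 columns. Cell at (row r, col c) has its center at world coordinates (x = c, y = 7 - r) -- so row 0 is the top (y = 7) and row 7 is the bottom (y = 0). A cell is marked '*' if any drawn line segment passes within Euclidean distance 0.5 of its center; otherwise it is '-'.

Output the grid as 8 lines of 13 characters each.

Segment 0: (1,1) -> (4,1)
Segment 1: (4,1) -> (9,1)
Segment 2: (9,1) -> (10,1)
Segment 3: (10,1) -> (10,5)
Segment 4: (10,5) -> (10,6)

Answer: -------------
----------*--
----------*--
----------*--
----------*--
----------*--
-**********--
-------------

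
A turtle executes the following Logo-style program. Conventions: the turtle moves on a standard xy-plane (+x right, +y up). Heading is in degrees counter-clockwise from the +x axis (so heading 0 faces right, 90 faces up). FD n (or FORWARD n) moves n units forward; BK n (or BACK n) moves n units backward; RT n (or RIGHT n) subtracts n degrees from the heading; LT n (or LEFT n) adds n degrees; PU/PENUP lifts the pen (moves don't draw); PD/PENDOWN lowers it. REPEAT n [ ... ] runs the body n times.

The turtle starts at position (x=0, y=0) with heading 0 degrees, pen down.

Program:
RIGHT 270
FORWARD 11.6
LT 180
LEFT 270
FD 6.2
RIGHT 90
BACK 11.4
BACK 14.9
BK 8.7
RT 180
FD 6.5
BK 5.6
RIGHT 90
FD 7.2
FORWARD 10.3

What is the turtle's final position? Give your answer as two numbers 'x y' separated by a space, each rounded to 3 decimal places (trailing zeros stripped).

Answer: -23.7 -24.3

Derivation:
Executing turtle program step by step:
Start: pos=(0,0), heading=0, pen down
RT 270: heading 0 -> 90
FD 11.6: (0,0) -> (0,11.6) [heading=90, draw]
LT 180: heading 90 -> 270
LT 270: heading 270 -> 180
FD 6.2: (0,11.6) -> (-6.2,11.6) [heading=180, draw]
RT 90: heading 180 -> 90
BK 11.4: (-6.2,11.6) -> (-6.2,0.2) [heading=90, draw]
BK 14.9: (-6.2,0.2) -> (-6.2,-14.7) [heading=90, draw]
BK 8.7: (-6.2,-14.7) -> (-6.2,-23.4) [heading=90, draw]
RT 180: heading 90 -> 270
FD 6.5: (-6.2,-23.4) -> (-6.2,-29.9) [heading=270, draw]
BK 5.6: (-6.2,-29.9) -> (-6.2,-24.3) [heading=270, draw]
RT 90: heading 270 -> 180
FD 7.2: (-6.2,-24.3) -> (-13.4,-24.3) [heading=180, draw]
FD 10.3: (-13.4,-24.3) -> (-23.7,-24.3) [heading=180, draw]
Final: pos=(-23.7,-24.3), heading=180, 9 segment(s) drawn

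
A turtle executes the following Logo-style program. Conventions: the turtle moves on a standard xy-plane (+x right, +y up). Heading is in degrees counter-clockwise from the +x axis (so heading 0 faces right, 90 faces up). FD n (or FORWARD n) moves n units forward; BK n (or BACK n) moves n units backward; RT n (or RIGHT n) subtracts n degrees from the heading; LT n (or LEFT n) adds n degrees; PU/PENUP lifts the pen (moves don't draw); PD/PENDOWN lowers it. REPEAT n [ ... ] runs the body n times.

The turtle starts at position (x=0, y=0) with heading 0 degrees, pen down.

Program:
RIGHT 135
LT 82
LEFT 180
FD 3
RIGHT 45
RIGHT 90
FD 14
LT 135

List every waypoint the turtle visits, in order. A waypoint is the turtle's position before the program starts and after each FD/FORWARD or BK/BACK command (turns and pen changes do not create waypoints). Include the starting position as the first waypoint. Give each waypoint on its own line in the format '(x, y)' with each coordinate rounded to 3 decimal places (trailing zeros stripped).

Executing turtle program step by step:
Start: pos=(0,0), heading=0, pen down
RT 135: heading 0 -> 225
LT 82: heading 225 -> 307
LT 180: heading 307 -> 127
FD 3: (0,0) -> (-1.805,2.396) [heading=127, draw]
RT 45: heading 127 -> 82
RT 90: heading 82 -> 352
FD 14: (-1.805,2.396) -> (12.058,0.447) [heading=352, draw]
LT 135: heading 352 -> 127
Final: pos=(12.058,0.447), heading=127, 2 segment(s) drawn
Waypoints (3 total):
(0, 0)
(-1.805, 2.396)
(12.058, 0.447)

Answer: (0, 0)
(-1.805, 2.396)
(12.058, 0.447)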